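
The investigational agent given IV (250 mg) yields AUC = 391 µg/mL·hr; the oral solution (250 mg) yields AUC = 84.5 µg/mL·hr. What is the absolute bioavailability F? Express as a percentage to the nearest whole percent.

F = 22%

F = (AUC_ev / D_ev) / (AUC_iv / D_iv)
  = (84.5/250) / (391/250)
  = 0.338 / 1.564 = 0.2161
  = 21.61%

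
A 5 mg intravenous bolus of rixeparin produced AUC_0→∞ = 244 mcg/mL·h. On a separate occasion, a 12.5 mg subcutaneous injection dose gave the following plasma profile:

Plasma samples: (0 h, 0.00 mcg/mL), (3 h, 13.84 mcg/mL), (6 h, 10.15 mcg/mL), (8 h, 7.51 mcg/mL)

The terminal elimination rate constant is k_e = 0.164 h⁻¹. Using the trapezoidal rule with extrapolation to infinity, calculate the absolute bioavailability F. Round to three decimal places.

Trapezoidal AUC_0→8 (subcutaneous injection):
  [0→3]: (0.00+13.84)/2 × 3 = 20.76
  [3→6]: (13.84+10.15)/2 × 3 = 35.985
  [6→8]: (10.15+7.51)/2 × 2 = 17.66
  Sum = 74.405 mcg/mL·h
Tail: C_last/k_e = 7.51/0.164 = 45.793
AUC_0→∞ (subcutaneous injection) = 74.405 + 45.793 = 120.198 mcg/mL·h
F = (AUC_ev/D_ev)/(AUC_iv/D_iv) = (120.198/12.5)/(244/5) = 9.61584/48.8 = 0.1970

F = 0.197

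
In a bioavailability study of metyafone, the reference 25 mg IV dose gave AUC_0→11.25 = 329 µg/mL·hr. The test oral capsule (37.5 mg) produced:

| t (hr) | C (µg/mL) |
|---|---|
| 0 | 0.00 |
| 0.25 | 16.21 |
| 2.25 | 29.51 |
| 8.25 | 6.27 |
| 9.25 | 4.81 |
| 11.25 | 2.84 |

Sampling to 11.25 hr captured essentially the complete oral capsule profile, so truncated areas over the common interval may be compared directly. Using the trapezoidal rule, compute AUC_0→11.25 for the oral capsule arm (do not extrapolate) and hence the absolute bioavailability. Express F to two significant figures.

Trapezoidal AUC_0→11.25 (oral capsule):
  [0→0.25]: (0.00+16.21)/2 × 0.25 = 2.02625
  [0.25→2.25]: (16.21+29.51)/2 × 2 = 45.72
  [2.25→8.25]: (29.51+6.27)/2 × 6 = 107.34
  [8.25→9.25]: (6.27+4.81)/2 × 1 = 5.54
  [9.25→11.25]: (4.81+2.84)/2 × 2 = 7.65
  Sum = 168.27625 µg/mL·hr
F = (AUC_ev/D_ev)/(AUC_iv/D_iv) = (168.27625/37.5)/(329/25) = 4.48737/13.16 = 0.3410

F = 0.34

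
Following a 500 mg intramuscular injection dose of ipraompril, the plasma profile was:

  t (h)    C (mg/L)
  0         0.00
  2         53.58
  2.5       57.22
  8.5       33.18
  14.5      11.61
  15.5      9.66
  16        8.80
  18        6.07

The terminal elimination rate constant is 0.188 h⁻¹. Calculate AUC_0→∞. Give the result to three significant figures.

AUC = 549 mg/L·h

Trapezoidal AUC_0→18:
  [0→2]: (0.00+53.58)/2 × 2 = 53.58
  [2→2.5]: (53.58+57.22)/2 × 0.5 = 27.7
  [2.5→8.5]: (57.22+33.18)/2 × 6 = 271.2
  [8.5→14.5]: (33.18+11.61)/2 × 6 = 134.37
  [14.5→15.5]: (11.61+9.66)/2 × 1 = 10.635
  [15.5→16]: (9.66+8.80)/2 × 0.5 = 4.615
  [16→18]: (8.80+6.07)/2 × 2 = 14.87
  Sum = 516.97 mg/L·h
Extrapolated tail: C_last / k_e = 6.07 / 0.188 = 32.287
AUC_0→∞ = 516.97 + 32.287 = 549.257 mg/L·h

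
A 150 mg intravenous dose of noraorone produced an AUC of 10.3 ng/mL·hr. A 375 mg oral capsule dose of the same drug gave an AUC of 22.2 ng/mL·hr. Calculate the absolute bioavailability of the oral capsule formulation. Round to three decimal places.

F = 0.862

F = (AUC_ev / D_ev) / (AUC_iv / D_iv)
  = (22.2/375) / (10.3/150)
  = 0.0592 / 0.0686667 = 0.8621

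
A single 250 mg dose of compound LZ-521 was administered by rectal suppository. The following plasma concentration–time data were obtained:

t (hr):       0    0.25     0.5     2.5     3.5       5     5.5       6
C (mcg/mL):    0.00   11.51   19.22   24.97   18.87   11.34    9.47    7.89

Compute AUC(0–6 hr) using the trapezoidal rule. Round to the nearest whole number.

AUC = 104 mcg/mL·hr

Trapezoidal AUC_0→6:
  [0→0.25]: (0.00+11.51)/2 × 0.25 = 1.43875
  [0.25→0.5]: (11.51+19.22)/2 × 0.25 = 3.84125
  [0.5→2.5]: (19.22+24.97)/2 × 2 = 44.19
  [2.5→3.5]: (24.97+18.87)/2 × 1 = 21.92
  [3.5→5]: (18.87+11.34)/2 × 1.5 = 22.6575
  [5→5.5]: (11.34+9.47)/2 × 0.5 = 5.2025
  [5.5→6]: (9.47+7.89)/2 × 0.5 = 4.34
  Sum = 103.59 mcg/mL·hr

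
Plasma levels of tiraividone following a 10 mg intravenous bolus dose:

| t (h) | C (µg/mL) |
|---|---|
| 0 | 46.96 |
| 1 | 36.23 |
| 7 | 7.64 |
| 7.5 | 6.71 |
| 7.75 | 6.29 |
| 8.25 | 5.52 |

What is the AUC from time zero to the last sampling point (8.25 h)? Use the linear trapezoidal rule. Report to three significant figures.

Trapezoidal AUC_0→8.25:
  [0→1]: (46.96+36.23)/2 × 1 = 41.595
  [1→7]: (36.23+7.64)/2 × 6 = 131.61
  [7→7.5]: (7.64+6.71)/2 × 0.5 = 3.5875
  [7.5→7.75]: (6.71+6.29)/2 × 0.25 = 1.625
  [7.75→8.25]: (6.29+5.52)/2 × 0.5 = 2.9525
  Sum = 181.37 µg/mL·h

AUC = 181 µg/mL·h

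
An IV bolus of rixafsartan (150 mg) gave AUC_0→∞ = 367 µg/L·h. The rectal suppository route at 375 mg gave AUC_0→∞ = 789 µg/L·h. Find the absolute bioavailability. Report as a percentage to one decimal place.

F = (AUC_ev / D_ev) / (AUC_iv / D_iv)
  = (789/375) / (367/150)
  = 2.104 / 2.44667 = 0.8599
  = 85.99%

F = 86.0%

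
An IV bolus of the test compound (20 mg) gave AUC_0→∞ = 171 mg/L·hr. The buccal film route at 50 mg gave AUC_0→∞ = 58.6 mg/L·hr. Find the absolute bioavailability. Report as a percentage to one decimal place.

F = 13.7%

F = (AUC_ev / D_ev) / (AUC_iv / D_iv)
  = (58.6/50) / (171/20)
  = 1.172 / 8.55 = 0.1371
  = 13.71%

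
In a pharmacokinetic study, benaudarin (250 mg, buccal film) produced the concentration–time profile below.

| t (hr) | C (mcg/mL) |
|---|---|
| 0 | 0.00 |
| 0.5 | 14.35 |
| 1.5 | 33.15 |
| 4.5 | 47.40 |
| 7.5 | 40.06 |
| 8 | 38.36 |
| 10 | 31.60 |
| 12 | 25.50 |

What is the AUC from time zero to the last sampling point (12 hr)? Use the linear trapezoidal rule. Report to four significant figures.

Trapezoidal AUC_0→12:
  [0→0.5]: (0.00+14.35)/2 × 0.5 = 3.5875
  [0.5→1.5]: (14.35+33.15)/2 × 1 = 23.75
  [1.5→4.5]: (33.15+47.40)/2 × 3 = 120.825
  [4.5→7.5]: (47.40+40.06)/2 × 3 = 131.19
  [7.5→8]: (40.06+38.36)/2 × 0.5 = 19.605
  [8→10]: (38.36+31.60)/2 × 2 = 69.96
  [10→12]: (31.60+25.50)/2 × 2 = 57.1
  Sum = 426.0175 mcg/mL·hr

AUC = 426.0 mcg/mL·hr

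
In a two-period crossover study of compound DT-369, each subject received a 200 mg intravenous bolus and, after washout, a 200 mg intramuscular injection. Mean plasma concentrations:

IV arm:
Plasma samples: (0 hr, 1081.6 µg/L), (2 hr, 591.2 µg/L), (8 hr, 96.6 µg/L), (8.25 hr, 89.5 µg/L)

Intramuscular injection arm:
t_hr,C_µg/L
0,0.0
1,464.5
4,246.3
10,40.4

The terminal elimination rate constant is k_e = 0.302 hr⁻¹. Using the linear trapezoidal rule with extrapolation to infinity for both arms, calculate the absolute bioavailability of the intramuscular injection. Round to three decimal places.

F = 0.565

Trapezoidal AUC_0→8.25 (IV):
  [0→2]: (1081.6+591.2)/2 × 2 = 1672.8
  [2→8]: (591.2+96.6)/2 × 6 = 2063.4
  [8→8.25]: (96.6+89.5)/2 × 0.25 = 23.2625
  Sum = 3759.4625 µg/L·hr
IV tail: 89.5/0.302 = 296.358; AUC_iv,0→∞ = 3759.4625 + 296.358 = 4055.8205 µg/L·hr
Trapezoidal AUC_0→10 (intramuscular injection):
  [0→1]: (0.0+464.5)/2 × 1 = 232.25
  [1→4]: (464.5+246.3)/2 × 3 = 1066.2
  [4→10]: (246.3+40.4)/2 × 6 = 860.1
  Sum = 2158.55 µg/L·hr
intramuscular injection tail: 40.4/0.302 = 133.775; AUC_ev,0→∞ = 2158.55 + 133.775 = 2292.325 µg/L·hr
F = (AUC_ev/D_ev)/(AUC_iv/D_iv) = (2292.325/200)/(4055.8205/200) = 11.461625/20.2791 = 0.5652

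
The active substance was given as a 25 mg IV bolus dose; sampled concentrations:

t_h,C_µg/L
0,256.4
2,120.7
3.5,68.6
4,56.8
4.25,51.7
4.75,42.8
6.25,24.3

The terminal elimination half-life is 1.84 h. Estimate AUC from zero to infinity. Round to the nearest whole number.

AUC = 702 µg/L·h

Trapezoidal AUC_0→6.25:
  [0→2]: (256.4+120.7)/2 × 2 = 377.1
  [2→3.5]: (120.7+68.6)/2 × 1.5 = 141.975
  [3.5→4]: (68.6+56.8)/2 × 0.5 = 31.35
  [4→4.25]: (56.8+51.7)/2 × 0.25 = 13.5625
  [4.25→4.75]: (51.7+42.8)/2 × 0.5 = 23.625
  [4.75→6.25]: (42.8+24.3)/2 × 1.5 = 50.325
  Sum = 637.9375 µg/L·h
k_e = ln2 / t½ = 0.693147 / 1.84 = 0.3767 h^-1
Extrapolated tail: C_last / k_e = 24.3 / 0.3767 = 64.508
AUC_0→∞ = 637.9375 + 64.508 = 702.4455 µg/L·h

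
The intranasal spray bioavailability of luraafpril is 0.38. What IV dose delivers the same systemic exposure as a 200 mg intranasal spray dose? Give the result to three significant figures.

Systemic exposure from an extravascular dose = F × D_ev, so the equivalent IV dose is F × D_ev.
D_iv = F × D_ev = 0.38 × 200 = 76 mg

D_iv = 76.0 mg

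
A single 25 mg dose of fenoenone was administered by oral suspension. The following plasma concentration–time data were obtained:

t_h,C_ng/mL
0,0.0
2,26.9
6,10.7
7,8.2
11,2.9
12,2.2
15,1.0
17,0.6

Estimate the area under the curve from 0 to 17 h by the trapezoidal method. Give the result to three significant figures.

Trapezoidal AUC_0→17:
  [0→2]: (0.0+26.9)/2 × 2 = 26.9
  [2→6]: (26.9+10.7)/2 × 4 = 75.2
  [6→7]: (10.7+8.2)/2 × 1 = 9.45
  [7→11]: (8.2+2.9)/2 × 4 = 22.2
  [11→12]: (2.9+2.2)/2 × 1 = 2.55
  [12→15]: (2.2+1.0)/2 × 3 = 4.8
  [15→17]: (1.0+0.6)/2 × 2 = 1.6
  Sum = 142.7 ng/mL·h

AUC = 143 ng/mL·h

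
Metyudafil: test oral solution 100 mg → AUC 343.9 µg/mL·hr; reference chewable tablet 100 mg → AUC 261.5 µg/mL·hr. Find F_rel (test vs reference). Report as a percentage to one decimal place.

F_rel = 131.5%

F_rel = (AUC_test/D_test) / (AUC_ref/D_ref)
      = (343.9/100) / (261.5/100)
      = 3.439 / 2.615 = 1.3151 = 131.51%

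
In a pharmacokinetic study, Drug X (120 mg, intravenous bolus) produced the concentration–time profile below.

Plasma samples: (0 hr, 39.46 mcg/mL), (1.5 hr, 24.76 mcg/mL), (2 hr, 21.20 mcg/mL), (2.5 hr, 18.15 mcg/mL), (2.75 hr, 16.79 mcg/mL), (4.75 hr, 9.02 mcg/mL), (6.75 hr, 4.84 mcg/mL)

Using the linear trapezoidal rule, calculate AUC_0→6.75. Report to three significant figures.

AUC = 114 mcg/mL·hr

Trapezoidal AUC_0→6.75:
  [0→1.5]: (39.46+24.76)/2 × 1.5 = 48.165
  [1.5→2]: (24.76+21.20)/2 × 0.5 = 11.49
  [2→2.5]: (21.20+18.15)/2 × 0.5 = 9.8375
  [2.5→2.75]: (18.15+16.79)/2 × 0.25 = 4.3675
  [2.75→4.75]: (16.79+9.02)/2 × 2 = 25.81
  [4.75→6.75]: (9.02+4.84)/2 × 2 = 13.86
  Sum = 113.53 mcg/mL·hr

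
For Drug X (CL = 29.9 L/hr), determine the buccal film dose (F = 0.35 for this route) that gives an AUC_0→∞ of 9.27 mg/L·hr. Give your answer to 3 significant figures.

Dose = 792 mg

Dose = CL × AUC_0→∞ / F
     = 29.9 × 9.27 / 0.35 = 791.923 mg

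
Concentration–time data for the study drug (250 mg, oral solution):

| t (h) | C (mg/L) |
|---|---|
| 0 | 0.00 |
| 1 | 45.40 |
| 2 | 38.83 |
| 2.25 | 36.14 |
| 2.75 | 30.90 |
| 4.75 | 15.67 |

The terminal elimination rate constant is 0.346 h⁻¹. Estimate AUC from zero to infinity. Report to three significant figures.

AUC = 183 mg/L·h

Trapezoidal AUC_0→4.75:
  [0→1]: (0.00+45.40)/2 × 1 = 22.7
  [1→2]: (45.40+38.83)/2 × 1 = 42.115
  [2→2.25]: (38.83+36.14)/2 × 0.25 = 9.37125
  [2.25→2.75]: (36.14+30.90)/2 × 0.5 = 16.76
  [2.75→4.75]: (30.90+15.67)/2 × 2 = 46.57
  Sum = 137.51625 mg/L·h
Extrapolated tail: C_last / k_e = 15.67 / 0.346 = 45.289
AUC_0→∞ = 137.51625 + 45.289 = 182.80525 mg/L·h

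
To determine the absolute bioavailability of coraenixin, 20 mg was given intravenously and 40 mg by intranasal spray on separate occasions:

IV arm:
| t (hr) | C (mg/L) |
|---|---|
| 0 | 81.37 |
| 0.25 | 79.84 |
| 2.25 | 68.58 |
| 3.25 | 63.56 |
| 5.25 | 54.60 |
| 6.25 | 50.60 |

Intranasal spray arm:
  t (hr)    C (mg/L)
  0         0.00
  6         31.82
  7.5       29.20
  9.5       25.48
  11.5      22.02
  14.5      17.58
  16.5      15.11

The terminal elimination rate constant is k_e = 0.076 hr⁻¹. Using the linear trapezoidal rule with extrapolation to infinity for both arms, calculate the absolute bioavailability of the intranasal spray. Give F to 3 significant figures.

F = 0.249

Trapezoidal AUC_0→6.25 (IV):
  [0→0.25]: (81.37+79.84)/2 × 0.25 = 20.15125
  [0.25→2.25]: (79.84+68.58)/2 × 2 = 148.42
  [2.25→3.25]: (68.58+63.56)/2 × 1 = 66.07
  [3.25→5.25]: (63.56+54.60)/2 × 2 = 118.16
  [5.25→6.25]: (54.60+50.60)/2 × 1 = 52.6
  Sum = 405.40125 mg/L·hr
IV tail: 50.60/0.076 = 665.789; AUC_iv,0→∞ = 405.40125 + 665.789 = 1071.19025 mg/L·hr
Trapezoidal AUC_0→16.5 (intranasal spray):
  [0→6]: (0.00+31.82)/2 × 6 = 95.46
  [6→7.5]: (31.82+29.20)/2 × 1.5 = 45.765
  [7.5→9.5]: (29.20+25.48)/2 × 2 = 54.68
  [9.5→11.5]: (25.48+22.02)/2 × 2 = 47.5
  [11.5→14.5]: (22.02+17.58)/2 × 3 = 59.4
  [14.5→16.5]: (17.58+15.11)/2 × 2 = 32.69
  Sum = 335.495 mg/L·hr
intranasal spray tail: 15.11/0.076 = 198.816; AUC_ev,0→∞ = 335.495 + 198.816 = 534.311 mg/L·hr
F = (AUC_ev/D_ev)/(AUC_iv/D_iv) = (534.311/40)/(1071.19025/20) = 13.357775/53.5595 = 0.2494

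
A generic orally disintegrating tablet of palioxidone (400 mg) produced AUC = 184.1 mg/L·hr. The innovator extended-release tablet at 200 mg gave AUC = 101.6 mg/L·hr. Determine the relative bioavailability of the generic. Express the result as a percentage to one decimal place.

F_rel = (AUC_test/D_test) / (AUC_ref/D_ref)
      = (184.1/400) / (101.6/200)
      = 0.46025 / 0.508 = 0.9060 = 90.60%

F_rel = 90.6%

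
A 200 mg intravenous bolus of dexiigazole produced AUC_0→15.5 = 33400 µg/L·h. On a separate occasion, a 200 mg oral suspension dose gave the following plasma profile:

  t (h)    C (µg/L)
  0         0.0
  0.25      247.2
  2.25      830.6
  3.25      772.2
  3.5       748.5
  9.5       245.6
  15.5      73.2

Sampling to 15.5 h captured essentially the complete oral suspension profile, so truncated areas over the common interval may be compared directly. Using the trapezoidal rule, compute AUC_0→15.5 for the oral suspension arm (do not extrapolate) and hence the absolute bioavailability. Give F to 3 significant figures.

Trapezoidal AUC_0→15.5 (oral suspension):
  [0→0.25]: (0.0+247.2)/2 × 0.25 = 30.9
  [0.25→2.25]: (247.2+830.6)/2 × 2 = 1077.8
  [2.25→3.25]: (830.6+772.2)/2 × 1 = 801.4
  [3.25→3.5]: (772.2+748.5)/2 × 0.25 = 190.0875
  [3.5→9.5]: (748.5+245.6)/2 × 6 = 2982.3
  [9.5→15.5]: (245.6+73.2)/2 × 6 = 956.4
  Sum = 6038.8875 µg/L·h
F = (AUC_ev/D_ev)/(AUC_iv/D_iv) = (6038.8875/200)/(33400/200) = 30.1944/167 = 0.1808

F = 0.181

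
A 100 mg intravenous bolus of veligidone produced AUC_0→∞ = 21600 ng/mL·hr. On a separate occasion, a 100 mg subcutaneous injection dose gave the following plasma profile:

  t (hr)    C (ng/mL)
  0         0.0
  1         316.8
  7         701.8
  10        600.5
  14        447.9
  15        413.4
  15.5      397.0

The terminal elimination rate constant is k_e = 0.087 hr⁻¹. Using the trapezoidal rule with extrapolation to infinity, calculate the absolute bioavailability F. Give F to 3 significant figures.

F = 0.577

Trapezoidal AUC_0→15.5 (subcutaneous injection):
  [0→1]: (0.0+316.8)/2 × 1 = 158.4
  [1→7]: (316.8+701.8)/2 × 6 = 3055.8
  [7→10]: (701.8+600.5)/2 × 3 = 1953.45
  [10→14]: (600.5+447.9)/2 × 4 = 2096.8
  [14→15]: (447.9+413.4)/2 × 1 = 430.65
  [15→15.5]: (413.4+397.0)/2 × 0.5 = 202.6
  Sum = 7897.7 ng/mL·hr
Tail: C_last/k_e = 397.0/0.087 = 4563.218
AUC_0→∞ (subcutaneous injection) = 7897.7 + 4563.218 = 12460.918 ng/mL·hr
F = (AUC_ev/D_ev)/(AUC_iv/D_iv) = (12460.918/100)/(21600/100) = 124.60918/216 = 0.5769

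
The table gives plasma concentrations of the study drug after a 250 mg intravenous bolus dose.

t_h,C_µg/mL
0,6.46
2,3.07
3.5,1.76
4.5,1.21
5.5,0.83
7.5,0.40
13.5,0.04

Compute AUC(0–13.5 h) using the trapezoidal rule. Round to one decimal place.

AUC = 18.2 µg/mL·h

Trapezoidal AUC_0→13.5:
  [0→2]: (6.46+3.07)/2 × 2 = 9.53
  [2→3.5]: (3.07+1.76)/2 × 1.5 = 3.6225
  [3.5→4.5]: (1.76+1.21)/2 × 1 = 1.485
  [4.5→5.5]: (1.21+0.83)/2 × 1 = 1.02
  [5.5→7.5]: (0.83+0.40)/2 × 2 = 1.23
  [7.5→13.5]: (0.40+0.04)/2 × 6 = 1.32
  Sum = 18.2075 µg/mL·h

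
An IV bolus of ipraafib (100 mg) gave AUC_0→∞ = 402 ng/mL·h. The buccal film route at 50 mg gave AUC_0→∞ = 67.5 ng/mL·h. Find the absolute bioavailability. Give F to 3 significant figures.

F = 0.336

F = (AUC_ev / D_ev) / (AUC_iv / D_iv)
  = (67.5/50) / (402/100)
  = 1.35 / 4.02 = 0.3358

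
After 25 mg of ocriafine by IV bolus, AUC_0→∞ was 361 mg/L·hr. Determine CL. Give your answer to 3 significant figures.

CL = 0.0693 L/hr

CL = Dose_iv / AUC_0→∞
   = 25 / 361 = 0.0692521 L/hr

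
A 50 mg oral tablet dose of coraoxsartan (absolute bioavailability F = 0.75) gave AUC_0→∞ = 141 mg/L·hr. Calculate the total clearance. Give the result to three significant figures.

CL = 0.266 L/hr

CL = F × Dose / AUC_0→∞
   = 0.75 × 50 / 141 = 0.265957 L/hr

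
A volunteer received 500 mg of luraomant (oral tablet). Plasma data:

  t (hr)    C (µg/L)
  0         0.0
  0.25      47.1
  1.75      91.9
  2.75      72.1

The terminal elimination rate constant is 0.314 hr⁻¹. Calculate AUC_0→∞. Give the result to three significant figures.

AUC = 422 µg/L·hr

Trapezoidal AUC_0→2.75:
  [0→0.25]: (0.0+47.1)/2 × 0.25 = 5.8875
  [0.25→1.75]: (47.1+91.9)/2 × 1.5 = 104.25
  [1.75→2.75]: (91.9+72.1)/2 × 1 = 82.0
  Sum = 192.1375 µg/L·hr
Extrapolated tail: C_last / k_e = 72.1 / 0.314 = 229.618
AUC_0→∞ = 192.1375 + 229.618 = 421.7555 µg/L·hr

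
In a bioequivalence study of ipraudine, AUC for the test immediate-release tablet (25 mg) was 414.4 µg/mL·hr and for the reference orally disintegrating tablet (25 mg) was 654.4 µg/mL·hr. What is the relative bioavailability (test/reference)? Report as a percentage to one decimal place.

F_rel = (AUC_test/D_test) / (AUC_ref/D_ref)
      = (414.4/25) / (654.4/25)
      = 16.576 / 26.176 = 0.6333 = 63.33%

F_rel = 63.3%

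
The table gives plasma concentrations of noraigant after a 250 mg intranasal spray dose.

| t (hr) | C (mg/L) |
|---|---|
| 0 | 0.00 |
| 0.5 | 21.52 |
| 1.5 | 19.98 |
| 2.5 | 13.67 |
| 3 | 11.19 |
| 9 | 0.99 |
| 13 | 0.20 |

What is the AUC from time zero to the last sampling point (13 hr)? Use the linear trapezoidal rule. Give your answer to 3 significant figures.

AUC = 88.1 mg/L·hr

Trapezoidal AUC_0→13:
  [0→0.5]: (0.00+21.52)/2 × 0.5 = 5.38
  [0.5→1.5]: (21.52+19.98)/2 × 1 = 20.75
  [1.5→2.5]: (19.98+13.67)/2 × 1 = 16.825
  [2.5→3]: (13.67+11.19)/2 × 0.5 = 6.215
  [3→9]: (11.19+0.99)/2 × 6 = 36.54
  [9→13]: (0.99+0.20)/2 × 4 = 2.38
  Sum = 88.09 mg/L·hr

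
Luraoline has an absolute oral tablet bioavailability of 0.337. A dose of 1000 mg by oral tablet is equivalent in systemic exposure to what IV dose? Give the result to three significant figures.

Systemic exposure from an extravascular dose = F × D_ev, so the equivalent IV dose is F × D_ev.
D_iv = F × D_ev = 0.337 × 1000 = 337 mg

D_iv = 337 mg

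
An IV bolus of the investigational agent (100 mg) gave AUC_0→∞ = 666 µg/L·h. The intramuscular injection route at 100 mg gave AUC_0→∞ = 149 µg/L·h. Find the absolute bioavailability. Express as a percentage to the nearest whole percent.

F = (AUC_ev / D_ev) / (AUC_iv / D_iv)
  = (149/100) / (666/100)
  = 1.49 / 6.66 = 0.2237
  = 22.37%

F = 22%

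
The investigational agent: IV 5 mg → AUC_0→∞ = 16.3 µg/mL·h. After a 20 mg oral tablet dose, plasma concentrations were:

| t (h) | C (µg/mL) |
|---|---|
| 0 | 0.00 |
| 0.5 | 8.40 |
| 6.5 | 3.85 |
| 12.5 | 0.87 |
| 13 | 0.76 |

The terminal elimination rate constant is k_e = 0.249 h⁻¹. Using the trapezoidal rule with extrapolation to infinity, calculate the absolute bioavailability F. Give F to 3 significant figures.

F = 0.866

Trapezoidal AUC_0→13 (oral tablet):
  [0→0.5]: (0.00+8.40)/2 × 0.5 = 2.1
  [0.5→6.5]: (8.40+3.85)/2 × 6 = 36.75
  [6.5→12.5]: (3.85+0.87)/2 × 6 = 14.16
  [12.5→13]: (0.87+0.76)/2 × 0.5 = 0.4075
  Sum = 53.4175 µg/mL·h
Tail: C_last/k_e = 0.76/0.249 = 3.052
AUC_0→∞ (oral tablet) = 53.4175 + 3.052 = 56.4695 µg/mL·h
F = (AUC_ev/D_ev)/(AUC_iv/D_iv) = (56.4695/20)/(16.3/5) = 2.823475/3.26 = 0.8661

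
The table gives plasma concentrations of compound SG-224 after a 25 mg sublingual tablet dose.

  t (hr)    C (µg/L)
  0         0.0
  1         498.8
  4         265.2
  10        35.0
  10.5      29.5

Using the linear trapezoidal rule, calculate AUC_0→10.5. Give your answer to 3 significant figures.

AUC = 2310 µg/L·hr

Trapezoidal AUC_0→10.5:
  [0→1]: (0.0+498.8)/2 × 1 = 249.4
  [1→4]: (498.8+265.2)/2 × 3 = 1146.0
  [4→10]: (265.2+35.0)/2 × 6 = 900.6
  [10→10.5]: (35.0+29.5)/2 × 0.5 = 16.125
  Sum = 2312.125 µg/L·hr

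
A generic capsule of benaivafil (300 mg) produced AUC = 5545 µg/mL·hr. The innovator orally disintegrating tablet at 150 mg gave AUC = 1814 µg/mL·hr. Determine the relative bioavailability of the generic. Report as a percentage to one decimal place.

F_rel = 152.8%

F_rel = (AUC_test/D_test) / (AUC_ref/D_ref)
      = (5545/300) / (1814/150)
      = 18.4833 / 12.0933 = 1.5284 = 152.84%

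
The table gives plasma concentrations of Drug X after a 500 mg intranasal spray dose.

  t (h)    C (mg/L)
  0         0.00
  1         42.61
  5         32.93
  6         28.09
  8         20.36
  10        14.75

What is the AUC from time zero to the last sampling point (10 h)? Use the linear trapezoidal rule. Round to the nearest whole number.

Trapezoidal AUC_0→10:
  [0→1]: (0.00+42.61)/2 × 1 = 21.305
  [1→5]: (42.61+32.93)/2 × 4 = 151.08
  [5→6]: (32.93+28.09)/2 × 1 = 30.51
  [6→8]: (28.09+20.36)/2 × 2 = 48.45
  [8→10]: (20.36+14.75)/2 × 2 = 35.11
  Sum = 286.455 mg/L·h

AUC = 286 mg/L·h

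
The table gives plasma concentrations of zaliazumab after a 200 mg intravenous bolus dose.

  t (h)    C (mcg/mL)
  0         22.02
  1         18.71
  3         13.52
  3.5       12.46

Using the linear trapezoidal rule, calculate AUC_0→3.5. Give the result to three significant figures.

Trapezoidal AUC_0→3.5:
  [0→1]: (22.02+18.71)/2 × 1 = 20.365
  [1→3]: (18.71+13.52)/2 × 2 = 32.23
  [3→3.5]: (13.52+12.46)/2 × 0.5 = 6.495
  Sum = 59.09 mcg/mL·h

AUC = 59.1 mcg/mL·h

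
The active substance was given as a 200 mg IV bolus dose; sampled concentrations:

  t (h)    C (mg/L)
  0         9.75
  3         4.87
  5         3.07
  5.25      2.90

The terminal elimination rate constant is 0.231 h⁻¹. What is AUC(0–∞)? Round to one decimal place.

Trapezoidal AUC_0→5.25:
  [0→3]: (9.75+4.87)/2 × 3 = 21.93
  [3→5]: (4.87+3.07)/2 × 2 = 7.94
  [5→5.25]: (3.07+2.90)/2 × 0.25 = 0.74625
  Sum = 30.61625 mg/L·h
Extrapolated tail: C_last / k_e = 2.90 / 0.231 = 12.554
AUC_0→∞ = 30.61625 + 12.554 = 43.17025 mg/L·h

AUC = 43.2 mg/L·h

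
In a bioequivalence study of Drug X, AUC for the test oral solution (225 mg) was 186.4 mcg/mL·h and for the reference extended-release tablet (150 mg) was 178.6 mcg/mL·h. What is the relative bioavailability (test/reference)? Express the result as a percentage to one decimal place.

F_rel = 69.6%

F_rel = (AUC_test/D_test) / (AUC_ref/D_ref)
      = (186.4/225) / (178.6/150)
      = 0.828444 / 1.19067 = 0.6958 = 69.58%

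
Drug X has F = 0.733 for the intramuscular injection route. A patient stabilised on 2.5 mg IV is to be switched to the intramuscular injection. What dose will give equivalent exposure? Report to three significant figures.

For equal systemic exposure: F × D_ev = D_iv
D_ev = D_iv / F = 2.5 / 0.733 = 3.41064 mg

D_intramuscular = 3.41 mg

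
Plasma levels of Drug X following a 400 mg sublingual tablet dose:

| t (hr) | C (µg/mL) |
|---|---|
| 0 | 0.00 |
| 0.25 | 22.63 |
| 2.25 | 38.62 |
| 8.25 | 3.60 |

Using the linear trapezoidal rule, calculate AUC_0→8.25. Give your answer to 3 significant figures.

Trapezoidal AUC_0→8.25:
  [0→0.25]: (0.00+22.63)/2 × 0.25 = 2.82875
  [0.25→2.25]: (22.63+38.62)/2 × 2 = 61.25
  [2.25→8.25]: (38.62+3.60)/2 × 6 = 126.66
  Sum = 190.73875 µg/mL·hr

AUC = 191 µg/mL·hr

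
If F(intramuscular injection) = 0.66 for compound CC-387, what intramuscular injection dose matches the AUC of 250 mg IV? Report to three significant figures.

For equal systemic exposure: F × D_ev = D_iv
D_ev = D_iv / F = 250 / 0.66 = 378.788 mg

D_intramuscular = 379 mg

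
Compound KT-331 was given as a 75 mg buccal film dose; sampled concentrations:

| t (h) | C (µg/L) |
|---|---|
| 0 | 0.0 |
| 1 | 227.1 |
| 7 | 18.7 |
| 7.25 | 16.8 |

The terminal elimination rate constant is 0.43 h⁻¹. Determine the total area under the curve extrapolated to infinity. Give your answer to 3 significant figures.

AUC = 894 µg/L·h

Trapezoidal AUC_0→7.25:
  [0→1]: (0.0+227.1)/2 × 1 = 113.55
  [1→7]: (227.1+18.7)/2 × 6 = 737.4
  [7→7.25]: (18.7+16.8)/2 × 0.25 = 4.4375
  Sum = 855.3875 µg/L·h
Extrapolated tail: C_last / k_e = 16.8 / 0.43 = 39.070
AUC_0→∞ = 855.3875 + 39.070 = 894.4575 µg/L·h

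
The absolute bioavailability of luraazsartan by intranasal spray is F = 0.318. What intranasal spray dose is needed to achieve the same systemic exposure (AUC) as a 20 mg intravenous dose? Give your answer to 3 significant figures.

For equal systemic exposure: F × D_ev = D_iv
D_ev = D_iv / F = 20 / 0.318 = 62.8931 mg

D_intranasal = 62.9 mg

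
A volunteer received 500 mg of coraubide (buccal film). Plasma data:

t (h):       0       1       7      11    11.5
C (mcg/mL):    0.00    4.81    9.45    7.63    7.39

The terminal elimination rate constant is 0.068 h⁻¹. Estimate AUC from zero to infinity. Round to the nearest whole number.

AUC = 192 mcg/mL·h

Trapezoidal AUC_0→11.5:
  [0→1]: (0.00+4.81)/2 × 1 = 2.405
  [1→7]: (4.81+9.45)/2 × 6 = 42.78
  [7→11]: (9.45+7.63)/2 × 4 = 34.16
  [11→11.5]: (7.63+7.39)/2 × 0.5 = 3.755
  Sum = 83.1 mcg/mL·h
Extrapolated tail: C_last / k_e = 7.39 / 0.068 = 108.676
AUC_0→∞ = 83.1 + 108.676 = 191.776 mcg/mL·h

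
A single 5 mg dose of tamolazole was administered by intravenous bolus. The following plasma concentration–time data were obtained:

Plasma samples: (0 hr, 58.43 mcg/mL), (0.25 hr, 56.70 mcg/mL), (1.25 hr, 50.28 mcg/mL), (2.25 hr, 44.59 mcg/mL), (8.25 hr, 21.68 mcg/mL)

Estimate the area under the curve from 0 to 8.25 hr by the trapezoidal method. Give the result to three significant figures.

AUC = 314 mcg/mL·hr

Trapezoidal AUC_0→8.25:
  [0→0.25]: (58.43+56.70)/2 × 0.25 = 14.39125
  [0.25→1.25]: (56.70+50.28)/2 × 1 = 53.49
  [1.25→2.25]: (50.28+44.59)/2 × 1 = 47.435
  [2.25→8.25]: (44.59+21.68)/2 × 6 = 198.81
  Sum = 314.12625 mcg/mL·hr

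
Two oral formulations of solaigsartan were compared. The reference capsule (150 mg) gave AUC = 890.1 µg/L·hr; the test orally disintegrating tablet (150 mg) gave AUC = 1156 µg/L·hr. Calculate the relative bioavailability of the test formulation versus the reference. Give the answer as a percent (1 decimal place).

F_rel = 129.9%

F_rel = (AUC_test/D_test) / (AUC_ref/D_ref)
      = (1156/150) / (890.1/150)
      = 7.70667 / 5.934 = 1.2987 = 129.87%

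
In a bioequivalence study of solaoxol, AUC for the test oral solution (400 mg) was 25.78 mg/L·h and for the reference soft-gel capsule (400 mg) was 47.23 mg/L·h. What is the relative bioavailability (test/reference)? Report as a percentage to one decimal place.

F_rel = (AUC_test/D_test) / (AUC_ref/D_ref)
      = (25.78/400) / (47.23/400)
      = 0.06445 / 0.118075 = 0.5458 = 54.58%

F_rel = 54.6%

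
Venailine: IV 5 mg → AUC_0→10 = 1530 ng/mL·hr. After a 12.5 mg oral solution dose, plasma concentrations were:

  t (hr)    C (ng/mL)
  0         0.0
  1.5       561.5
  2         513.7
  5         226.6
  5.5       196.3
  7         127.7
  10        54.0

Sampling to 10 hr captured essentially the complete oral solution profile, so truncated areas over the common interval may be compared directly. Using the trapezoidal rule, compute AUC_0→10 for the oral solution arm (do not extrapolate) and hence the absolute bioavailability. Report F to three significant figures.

Trapezoidal AUC_0→10 (oral solution):
  [0→1.5]: (0.0+561.5)/2 × 1.5 = 421.125
  [1.5→2]: (561.5+513.7)/2 × 0.5 = 268.8
  [2→5]: (513.7+226.6)/2 × 3 = 1110.45
  [5→5.5]: (226.6+196.3)/2 × 0.5 = 105.725
  [5.5→7]: (196.3+127.7)/2 × 1.5 = 243.0
  [7→10]: (127.7+54.0)/2 × 3 = 272.55
  Sum = 2421.65 ng/mL·hr
F = (AUC_ev/D_ev)/(AUC_iv/D_iv) = (2421.65/12.5)/(1530/5) = 193.732/306 = 0.6331

F = 0.633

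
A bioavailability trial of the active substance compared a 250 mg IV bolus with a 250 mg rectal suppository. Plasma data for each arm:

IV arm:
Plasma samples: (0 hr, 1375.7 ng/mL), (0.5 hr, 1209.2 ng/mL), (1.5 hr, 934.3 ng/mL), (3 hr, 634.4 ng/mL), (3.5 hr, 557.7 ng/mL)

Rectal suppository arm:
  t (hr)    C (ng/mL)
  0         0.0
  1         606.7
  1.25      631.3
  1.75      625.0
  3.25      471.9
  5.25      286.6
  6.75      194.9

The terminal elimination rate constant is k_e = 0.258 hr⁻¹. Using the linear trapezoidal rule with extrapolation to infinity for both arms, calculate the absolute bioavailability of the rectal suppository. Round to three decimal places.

Trapezoidal AUC_0→3.5 (IV):
  [0→0.5]: (1375.7+1209.2)/2 × 0.5 = 646.225
  [0.5→1.5]: (1209.2+934.3)/2 × 1 = 1071.75
  [1.5→3]: (934.3+634.4)/2 × 1.5 = 1176.525
  [3→3.5]: (634.4+557.7)/2 × 0.5 = 298.025
  Sum = 3192.525 ng/mL·hr
IV tail: 557.7/0.258 = 2161.628; AUC_iv,0→∞ = 3192.525 + 2161.628 = 5354.153 ng/mL·hr
Trapezoidal AUC_0→6.75 (rectal suppository):
  [0→1]: (0.0+606.7)/2 × 1 = 303.35
  [1→1.25]: (606.7+631.3)/2 × 0.25 = 154.75
  [1.25→1.75]: (631.3+625.0)/2 × 0.5 = 314.075
  [1.75→3.25]: (625.0+471.9)/2 × 1.5 = 822.675
  [3.25→5.25]: (471.9+286.6)/2 × 2 = 758.5
  [5.25→6.75]: (286.6+194.9)/2 × 1.5 = 361.125
  Sum = 2714.475 ng/mL·hr
rectal suppository tail: 194.9/0.258 = 755.426; AUC_ev,0→∞ = 2714.475 + 755.426 = 3469.901 ng/mL·hr
F = (AUC_ev/D_ev)/(AUC_iv/D_iv) = (3469.901/250)/(5354.153/250) = 13.879604/21.416612 = 0.6481

F = 0.648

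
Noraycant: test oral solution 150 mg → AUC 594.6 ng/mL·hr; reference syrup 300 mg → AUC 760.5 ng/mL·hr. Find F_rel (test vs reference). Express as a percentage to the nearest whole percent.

F_rel = 156%

F_rel = (AUC_test/D_test) / (AUC_ref/D_ref)
      = (594.6/150) / (760.5/300)
      = 3.964 / 2.535 = 1.5637 = 156.37%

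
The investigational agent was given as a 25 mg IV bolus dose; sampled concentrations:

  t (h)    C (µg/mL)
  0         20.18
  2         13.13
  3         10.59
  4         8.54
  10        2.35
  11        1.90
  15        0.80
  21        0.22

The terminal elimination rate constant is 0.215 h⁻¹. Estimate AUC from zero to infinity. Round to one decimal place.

AUC = 99.0 µg/mL·h

Trapezoidal AUC_0→21:
  [0→2]: (20.18+13.13)/2 × 2 = 33.31
  [2→3]: (13.13+10.59)/2 × 1 = 11.86
  [3→4]: (10.59+8.54)/2 × 1 = 9.565
  [4→10]: (8.54+2.35)/2 × 6 = 32.67
  [10→11]: (2.35+1.90)/2 × 1 = 2.125
  [11→15]: (1.90+0.80)/2 × 4 = 5.4
  [15→21]: (0.80+0.22)/2 × 6 = 3.06
  Sum = 97.99 µg/mL·h
Extrapolated tail: C_last / k_e = 0.22 / 0.215 = 1.023
AUC_0→∞ = 97.99 + 1.023 = 99.013 µg/mL·h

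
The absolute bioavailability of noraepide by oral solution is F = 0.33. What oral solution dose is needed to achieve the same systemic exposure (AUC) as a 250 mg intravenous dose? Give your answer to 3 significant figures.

D_oral = 758 mg

For equal systemic exposure: F × D_ev = D_iv
D_ev = D_iv / F = 250 / 0.33 = 757.576 mg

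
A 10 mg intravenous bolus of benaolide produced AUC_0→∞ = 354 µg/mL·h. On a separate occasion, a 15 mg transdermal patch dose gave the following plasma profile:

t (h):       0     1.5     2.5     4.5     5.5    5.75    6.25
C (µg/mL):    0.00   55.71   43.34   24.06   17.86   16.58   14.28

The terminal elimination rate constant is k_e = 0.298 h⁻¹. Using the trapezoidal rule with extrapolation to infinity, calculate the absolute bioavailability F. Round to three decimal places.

Trapezoidal AUC_0→6.25 (transdermal patch):
  [0→1.5]: (0.00+55.71)/2 × 1.5 = 41.7825
  [1.5→2.5]: (55.71+43.34)/2 × 1 = 49.525
  [2.5→4.5]: (43.34+24.06)/2 × 2 = 67.4
  [4.5→5.5]: (24.06+17.86)/2 × 1 = 20.96
  [5.5→5.75]: (17.86+16.58)/2 × 0.25 = 4.305
  [5.75→6.25]: (16.58+14.28)/2 × 0.5 = 7.715
  Sum = 191.6875 µg/mL·h
Tail: C_last/k_e = 14.28/0.298 = 47.919
AUC_0→∞ (transdermal patch) = 191.6875 + 47.919 = 239.6065 µg/mL·h
F = (AUC_ev/D_ev)/(AUC_iv/D_iv) = (239.6065/15)/(354/10) = 15.9738/35.4 = 0.4512

F = 0.451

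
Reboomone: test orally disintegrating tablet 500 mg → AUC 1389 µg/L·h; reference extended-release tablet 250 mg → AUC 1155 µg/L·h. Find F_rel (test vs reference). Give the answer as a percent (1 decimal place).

F_rel = (AUC_test/D_test) / (AUC_ref/D_ref)
      = (1389/500) / (1155/250)
      = 2.778 / 4.62 = 0.6013 = 60.13%

F_rel = 60.1%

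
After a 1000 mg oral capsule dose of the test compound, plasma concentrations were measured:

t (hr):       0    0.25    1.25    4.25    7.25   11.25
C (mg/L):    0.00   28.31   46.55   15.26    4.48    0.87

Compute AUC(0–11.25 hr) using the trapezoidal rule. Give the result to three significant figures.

AUC = 174 mg/L·hr

Trapezoidal AUC_0→11.25:
  [0→0.25]: (0.00+28.31)/2 × 0.25 = 3.53875
  [0.25→1.25]: (28.31+46.55)/2 × 1 = 37.43
  [1.25→4.25]: (46.55+15.26)/2 × 3 = 92.715
  [4.25→7.25]: (15.26+4.48)/2 × 3 = 29.61
  [7.25→11.25]: (4.48+0.87)/2 × 4 = 10.7
  Sum = 173.99375 mg/L·hr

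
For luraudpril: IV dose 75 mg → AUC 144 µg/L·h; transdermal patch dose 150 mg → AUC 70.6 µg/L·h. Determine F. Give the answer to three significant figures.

F = 0.245

F = (AUC_ev / D_ev) / (AUC_iv / D_iv)
  = (70.6/150) / (144/75)
  = 0.470667 / 1.92 = 0.2451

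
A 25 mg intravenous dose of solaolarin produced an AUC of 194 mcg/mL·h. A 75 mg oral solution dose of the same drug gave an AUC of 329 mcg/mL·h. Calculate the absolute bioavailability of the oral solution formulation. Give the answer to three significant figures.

F = 0.565

F = (AUC_ev / D_ev) / (AUC_iv / D_iv)
  = (329/75) / (194/25)
  = 4.38667 / 7.76 = 0.5653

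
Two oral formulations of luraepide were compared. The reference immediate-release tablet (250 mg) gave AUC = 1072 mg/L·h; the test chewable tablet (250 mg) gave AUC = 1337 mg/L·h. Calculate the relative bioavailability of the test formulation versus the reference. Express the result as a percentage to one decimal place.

F_rel = 124.7%

F_rel = (AUC_test/D_test) / (AUC_ref/D_ref)
      = (1337/250) / (1072/250)
      = 5.348 / 4.288 = 1.2472 = 124.72%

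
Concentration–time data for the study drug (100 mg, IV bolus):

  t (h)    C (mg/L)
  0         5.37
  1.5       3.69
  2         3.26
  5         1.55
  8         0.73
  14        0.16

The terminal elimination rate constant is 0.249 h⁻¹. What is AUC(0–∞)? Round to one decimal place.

Trapezoidal AUC_0→14:
  [0→1.5]: (5.37+3.69)/2 × 1.5 = 6.795
  [1.5→2]: (3.69+3.26)/2 × 0.5 = 1.7375
  [2→5]: (3.26+1.55)/2 × 3 = 7.215
  [5→8]: (1.55+0.73)/2 × 3 = 3.42
  [8→14]: (0.73+0.16)/2 × 6 = 2.67
  Sum = 21.8375 mg/L·h
Extrapolated tail: C_last / k_e = 0.16 / 0.249 = 0.643
AUC_0→∞ = 21.8375 + 0.643 = 22.4805 mg/L·h

AUC = 22.5 mg/L·h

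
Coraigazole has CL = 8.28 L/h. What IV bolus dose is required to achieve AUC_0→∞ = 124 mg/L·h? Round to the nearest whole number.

Dose = 1027 mg

Dose_iv = CL × AUC_0→∞
     = 8.28 × 124 = 1026.72 mg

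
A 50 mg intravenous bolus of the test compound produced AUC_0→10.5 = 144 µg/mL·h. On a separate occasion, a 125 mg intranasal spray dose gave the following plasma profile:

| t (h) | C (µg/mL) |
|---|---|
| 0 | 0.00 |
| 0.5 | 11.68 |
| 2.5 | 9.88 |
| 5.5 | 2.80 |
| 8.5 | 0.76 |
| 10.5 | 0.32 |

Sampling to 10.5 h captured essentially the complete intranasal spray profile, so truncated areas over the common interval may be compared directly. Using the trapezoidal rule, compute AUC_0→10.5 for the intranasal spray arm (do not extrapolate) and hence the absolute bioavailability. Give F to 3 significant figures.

F = 0.139

Trapezoidal AUC_0→10.5 (intranasal spray):
  [0→0.5]: (0.00+11.68)/2 × 0.5 = 2.92
  [0.5→2.5]: (11.68+9.88)/2 × 2 = 21.56
  [2.5→5.5]: (9.88+2.80)/2 × 3 = 19.02
  [5.5→8.5]: (2.80+0.76)/2 × 3 = 5.34
  [8.5→10.5]: (0.76+0.32)/2 × 2 = 1.08
  Sum = 49.92 µg/mL·h
F = (AUC_ev/D_ev)/(AUC_iv/D_iv) = (49.92/125)/(144/50) = 0.39936/2.88 = 0.1387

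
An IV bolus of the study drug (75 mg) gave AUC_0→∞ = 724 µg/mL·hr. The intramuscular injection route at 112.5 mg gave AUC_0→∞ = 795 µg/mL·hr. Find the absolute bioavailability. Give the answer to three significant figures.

F = 0.732

F = (AUC_ev / D_ev) / (AUC_iv / D_iv)
  = (795/112.5) / (724/75)
  = 7.06667 / 9.65333 = 0.7320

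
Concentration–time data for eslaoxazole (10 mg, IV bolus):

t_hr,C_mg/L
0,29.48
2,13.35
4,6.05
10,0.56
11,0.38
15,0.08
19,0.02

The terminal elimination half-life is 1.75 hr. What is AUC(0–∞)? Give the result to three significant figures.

Trapezoidal AUC_0→19:
  [0→2]: (29.48+13.35)/2 × 2 = 42.83
  [2→4]: (13.35+6.05)/2 × 2 = 19.4
  [4→10]: (6.05+0.56)/2 × 6 = 19.83
  [10→11]: (0.56+0.38)/2 × 1 = 0.47
  [11→15]: (0.38+0.08)/2 × 4 = 0.92
  [15→19]: (0.08+0.02)/2 × 4 = 0.2
  Sum = 83.65 mg/L·hr
k_e = ln2 / t½ = 0.693147 / 1.75 = 0.3961 hr^-1
Extrapolated tail: C_last / k_e = 0.02 / 0.3961 = 0.050
AUC_0→∞ = 83.65 + 0.050 = 83.7 mg/L·hr

AUC = 83.7 mg/L·hr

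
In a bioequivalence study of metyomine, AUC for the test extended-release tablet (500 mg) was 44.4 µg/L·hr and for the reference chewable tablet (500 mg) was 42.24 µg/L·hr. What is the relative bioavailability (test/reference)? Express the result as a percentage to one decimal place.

F_rel = 105.1%

F_rel = (AUC_test/D_test) / (AUC_ref/D_ref)
      = (44.4/500) / (42.24/500)
      = 0.0888 / 0.08448 = 1.0511 = 105.11%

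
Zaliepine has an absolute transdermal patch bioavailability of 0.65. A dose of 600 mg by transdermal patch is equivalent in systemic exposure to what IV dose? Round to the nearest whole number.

D_iv = 390 mg

Systemic exposure from an extravascular dose = F × D_ev, so the equivalent IV dose is F × D_ev.
D_iv = F × D_ev = 0.65 × 600 = 390 mg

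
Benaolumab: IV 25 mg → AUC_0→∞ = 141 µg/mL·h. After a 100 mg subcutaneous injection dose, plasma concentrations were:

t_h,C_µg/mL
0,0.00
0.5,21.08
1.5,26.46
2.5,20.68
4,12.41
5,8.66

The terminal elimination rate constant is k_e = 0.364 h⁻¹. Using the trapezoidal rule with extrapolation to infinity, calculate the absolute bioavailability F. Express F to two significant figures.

Trapezoidal AUC_0→5 (subcutaneous injection):
  [0→0.5]: (0.00+21.08)/2 × 0.5 = 5.27
  [0.5→1.5]: (21.08+26.46)/2 × 1 = 23.77
  [1.5→2.5]: (26.46+20.68)/2 × 1 = 23.57
  [2.5→4]: (20.68+12.41)/2 × 1.5 = 24.8175
  [4→5]: (12.41+8.66)/2 × 1 = 10.535
  Sum = 87.9625 µg/mL·h
Tail: C_last/k_e = 8.66/0.364 = 23.791
AUC_0→∞ (subcutaneous injection) = 87.9625 + 23.791 = 111.7535 µg/mL·h
F = (AUC_ev/D_ev)/(AUC_iv/D_iv) = (111.7535/100)/(141/25) = 1.117535/5.64 = 0.1981

F = 0.20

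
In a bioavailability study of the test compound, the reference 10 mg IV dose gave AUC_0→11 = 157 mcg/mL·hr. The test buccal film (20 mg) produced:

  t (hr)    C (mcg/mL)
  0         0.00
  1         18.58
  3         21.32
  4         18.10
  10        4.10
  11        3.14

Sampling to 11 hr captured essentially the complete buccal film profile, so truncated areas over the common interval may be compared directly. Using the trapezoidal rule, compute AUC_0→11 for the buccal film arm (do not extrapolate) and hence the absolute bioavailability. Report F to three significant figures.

Trapezoidal AUC_0→11 (buccal film):
  [0→1]: (0.00+18.58)/2 × 1 = 9.29
  [1→3]: (18.58+21.32)/2 × 2 = 39.9
  [3→4]: (21.32+18.10)/2 × 1 = 19.71
  [4→10]: (18.10+4.10)/2 × 6 = 66.6
  [10→11]: (4.10+3.14)/2 × 1 = 3.62
  Sum = 139.12 mcg/mL·hr
F = (AUC_ev/D_ev)/(AUC_iv/D_iv) = (139.12/20)/(157/10) = 6.956/15.7 = 0.4431

F = 0.443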